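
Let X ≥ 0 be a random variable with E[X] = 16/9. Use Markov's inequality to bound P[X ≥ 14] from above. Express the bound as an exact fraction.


μ = E[X] = 16/9, a = 14.
Markov: P[X ≥ 14] ≤ μ/a = (16/9)/14 = 8/63.
Numerically: ≈ 0.12698.
(Since a = 14 > μ = 1.77778, the bound 8/63 is < 1 and informative.)

P[X ≥ 14] ≤ 8/63 ≈ 0.12698.


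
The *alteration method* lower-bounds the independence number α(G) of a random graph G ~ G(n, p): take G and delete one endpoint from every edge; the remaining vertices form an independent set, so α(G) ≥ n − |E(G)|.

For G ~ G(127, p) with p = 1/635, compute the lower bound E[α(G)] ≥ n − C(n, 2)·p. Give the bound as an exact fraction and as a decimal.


E[|E(G)|] = C(127, 2)·p = 8001 · (1/635) = 63/5.
E[α(G)] ≥ n − E[|E(G)|] = 127 − 63/5 = 572/5.
Numerically: ≈ 114.4000.
(This is only a lower bound; the true E[α(G)] may be larger.)

E[α(G)] ≥ 572/5 ≈ 114.4000.


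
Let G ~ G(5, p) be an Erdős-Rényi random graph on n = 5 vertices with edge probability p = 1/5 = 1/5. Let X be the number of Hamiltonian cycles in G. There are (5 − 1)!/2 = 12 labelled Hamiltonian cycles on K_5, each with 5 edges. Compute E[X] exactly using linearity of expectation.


K_5 has (5 − 1)!/2 = 12 labelled Hamiltonian cycles.
For each such Hamiltonian cycle H, let X_H = 1 if all 5 edges of H are present in G. Then P[X_H = 1] = p^{5} = (1/5)^{5} = 1/3125.
Summing the indicators: E[X] = Σ_H E[X_H] = 12 · p^{5} = 12 · 1/3125 = 12/3125.
Numerically: E[X] ≈ 0.00384.

E[X] = 12 · (1/5)^{5} = 12/3125 ≈ 0.00384.


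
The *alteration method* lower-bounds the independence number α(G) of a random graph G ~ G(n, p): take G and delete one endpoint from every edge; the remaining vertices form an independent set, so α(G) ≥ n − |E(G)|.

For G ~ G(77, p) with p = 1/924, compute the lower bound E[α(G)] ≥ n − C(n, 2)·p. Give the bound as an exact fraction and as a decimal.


E[|E(G)|] = C(77, 2)·p = 2926 · (1/924) = 19/6.
E[α(G)] ≥ n − E[|E(G)|] = 77 − 19/6 = 443/6.
Numerically: ≈ 73.833.
(This is only a lower bound; the true E[α(G)] may be larger.)

E[α(G)] ≥ 443/6 ≈ 73.833.


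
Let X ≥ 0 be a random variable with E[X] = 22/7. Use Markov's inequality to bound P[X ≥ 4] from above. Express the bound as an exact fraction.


μ = E[X] = 22/7, a = 4.
Markov: P[X ≥ 4] ≤ μ/a = (22/7)/4 = 11/14.
Numerically: ≈ 0.785714.
(Since a = 4 > μ = 3.142857, the bound 11/14 is < 1 and informative.)

P[X ≥ 4] ≤ 11/14 ≈ 0.785714.


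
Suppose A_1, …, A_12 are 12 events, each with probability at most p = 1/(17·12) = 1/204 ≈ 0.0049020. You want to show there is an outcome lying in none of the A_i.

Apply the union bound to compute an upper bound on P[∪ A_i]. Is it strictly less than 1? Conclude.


Union bound: P[∪_{i=1}^{12} A_i] ≤ Σ_i P[A_i] ≤ 12·p = 12·(1/204) = 1/17.
Numerically: 1/17 ≈ 0.0588235.
Is 1/17 < 1? YES.
Since P[∪ A_i] ≤ 1/17 < 1, the complement has P[∩ A_i^c] ≥ 1 − 1/17 = 16/17 > 0, so some outcome avoids every A_i.

12·p = 1/17 ≈ 0.0588235; existence CERTIFIED by the union bound.


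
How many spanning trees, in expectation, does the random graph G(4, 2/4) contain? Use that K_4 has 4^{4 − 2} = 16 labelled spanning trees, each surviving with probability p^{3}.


K_4 has 4^{4 − 2} = 16 labelled spanning trees.
For each such spanning tree H, let X_H = 1 if all 3 edges of H are present in G. Then P[X_H = 1] = p^{3} = (1/2)^{3} = 1/8.
Summing the indicators: E[X] = Σ_H E[X_H] = 16 · p^{3} = 16 · 1/8 = 2.
Numerically: E[X] ≈ 2.

E[X] = 16 · (1/2)^{3} = 2 ≈ 2.


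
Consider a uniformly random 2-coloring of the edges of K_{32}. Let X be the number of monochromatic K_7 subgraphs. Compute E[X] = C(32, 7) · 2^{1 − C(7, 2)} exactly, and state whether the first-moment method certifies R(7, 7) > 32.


E[X] = C(32, 7) · 2^{1 − 21} = 3365856 · 2^{−20} = 3365856/1048576.
As a reduced fraction: E[X] = 105183/32768 ≈ 3.2099304.
Is E[X] < 1? NO.
Since E[X] ≥ 1, the first-moment bound is inconclusive at n = 32; it does NOT by itself certify R(7, 7) > 32.

E[X] = 105183/32768 ≈ 3.2099304; E[X] ≥ 1; first-moment method inconclusive here.


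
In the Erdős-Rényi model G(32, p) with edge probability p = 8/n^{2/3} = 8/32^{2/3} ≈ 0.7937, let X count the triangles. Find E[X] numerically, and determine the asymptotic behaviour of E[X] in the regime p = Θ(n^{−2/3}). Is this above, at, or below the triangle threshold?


Number of potential triangles: C(32, 3) = 4960.
Each occurs with probability p³ ≈ (0.7937)³ ≈ 5.0000000e-01.
By linearity: E[X] = C(32, 3)·p³ ≈ 4960 · 5.0000000e-01 ≈ 2480.00000.
Since α = 2/3 < 1, p = c/n^{2/3} ≫ 1/n is above the triangle threshold p ~ 1/n. Asymptotically E[X] ~ (c³/6)·n^{3(1−α)} = (8³/6)·n^{1} → ∞; triangles are abundant w.h.p.

E[X] ≈ 2480.00000; in regime p = Θ(1/n^{2/3}) E[X] diverges (above the triangle threshold p ~ 1/n).


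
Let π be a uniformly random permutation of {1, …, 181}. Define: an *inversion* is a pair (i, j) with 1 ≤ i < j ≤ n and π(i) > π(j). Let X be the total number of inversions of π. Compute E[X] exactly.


Write X = Σ X_I over the C(181, 2) = 16290 pairs i < j, with X_I the indicator of one inversion.
There are 16290 indicators.
For each fixed pair i < j, the values π(i) and π(j) are two distinct elements of {1, …, 181} in uniformly random order; by symmetry P[π(i) > π(j)] = 1/2.
By linearity: E[X] = 16290 · (1/2) = C(181, 2) · (1/2) = 16290/2 = 8145 ≈ 8145.000000.

E[X] = 8145 = 8145.000000.


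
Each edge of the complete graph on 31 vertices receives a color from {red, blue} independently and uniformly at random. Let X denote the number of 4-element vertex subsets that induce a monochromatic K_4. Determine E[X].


Let X = Σ_S X_S over the C(31, 4) = 31465 subsets S of size 4, where X_S = 1 if the K_4 on S is monochromatic.
For a fixed S, the K_4 on S has C(4, 2) = 6 edges. P[all 6 edges red] = (1/2)^6, and likewise for blue, so P[monochromatic] = 2·(1/2)^6 = 2^{1 − 6} = 1/32.
Summing: E[X] = C(31, 4) · 2^{1 − 6} = 31465 · 1/32 = 31465/32.
Numerically: E[X] ≈ 983.281.

E[X] = C(31,4)·2^(1−C(4,2)) = 31465/32 ≈ 983.281.


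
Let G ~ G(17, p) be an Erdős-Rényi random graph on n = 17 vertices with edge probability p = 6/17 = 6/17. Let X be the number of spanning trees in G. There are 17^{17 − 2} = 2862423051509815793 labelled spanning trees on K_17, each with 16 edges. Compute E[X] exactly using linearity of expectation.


K_17 has 17^{17 − 2} = 2862423051509815793 labelled spanning trees.
For each such spanning tree H, let X_H = 1 if all 16 edges of H are present in G. Then P[X_H = 1] = p^{16} = (6/17)^{16} = 2821109907456/48661191875666868481.
By linearity of expectation: E[X] = Σ_H E[X_H] = 2862423051509815793 · p^{16} = 2862423051509815793 · 2821109907456/48661191875666868481 = 2821109907456/17.
Numerically: E[X] ≈ 1.66e+11.

E[X] = 2862423051509815793 · (6/17)^{16} = 2821109907456/17 ≈ 1.66e+11.


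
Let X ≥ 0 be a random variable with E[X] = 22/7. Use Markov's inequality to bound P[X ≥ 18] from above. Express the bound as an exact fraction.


μ = E[X] = 22/7, a = 18.
Markov: P[X ≥ 18] ≤ μ/a = (22/7)/18 = 11/63.
Numerically: ≈ 0.174603.
(Since a = 18 > μ = 3.142857, the bound 11/63 is < 1 and informative.)

P[X ≥ 18] ≤ 11/63 ≈ 0.174603.


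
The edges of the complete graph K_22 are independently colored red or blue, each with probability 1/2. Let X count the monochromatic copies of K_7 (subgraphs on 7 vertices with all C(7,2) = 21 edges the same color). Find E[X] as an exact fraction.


Let X = Σ_S X_S over the C(22, 7) = 170544 subsets S of size 7, where X_S = 1 if the K_7 on S is monochromatic.
For a fixed S, the K_7 on S has C(7, 2) = 21 edges. P[all 21 edges red] = (1/2)^21, and likewise for blue, so P[monochromatic] = 2·(1/2)^21 = 2^{1 − 21} = 1/1048576.
Summing: E[X] = C(22, 7) · 2^{1 − 21} = 170544 · 1/1048576 = 10659/65536.
Numerically: E[X] ≈ 0.162643.

E[X] = C(22,7)·2^(1−C(7,2)) = 10659/65536 ≈ 0.162643.


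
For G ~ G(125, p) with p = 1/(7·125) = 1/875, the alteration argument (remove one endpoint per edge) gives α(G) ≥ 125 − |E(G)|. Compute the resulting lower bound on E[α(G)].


E[|E(G)|] = C(125, 2)·p = 7750 · (1/875) = 62/7.
E[α(G)] ≥ n − E[|E(G)|] = 125 − 62/7 = 813/7.
Numerically: ≈ 116.143.
(This is only a lower bound; the true E[α(G)] may be larger.)

E[α(G)] ≥ 813/7 ≈ 116.143.


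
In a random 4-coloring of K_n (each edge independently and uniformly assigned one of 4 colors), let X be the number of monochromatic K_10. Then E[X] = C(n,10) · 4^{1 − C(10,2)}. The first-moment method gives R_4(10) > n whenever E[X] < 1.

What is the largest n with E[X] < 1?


We need C(n, 10) · 4^{1 − 45} < 1, i.e. C(n, 10) < 4^{45 − 1} = 309485009821345068724781056.
Check values of n near the boundary:
  n = 2022: C(2022, 10) = 307870445231474093395937796; 307870445231474093395937796 < 309485009821345068724781056? YES
  n = 2023: C(2023, 10) = 309399856285778485315440716; 309399856285778485315440716 < 309485009821345068724781056? YES
  n = 2024: C(2024, 10) = 310936101848269937576192656; 310936101848269937576192656 < 309485009821345068724781056? NO
  n = 2025: C(2025, 10) = 312479209053472269772600560; 312479209053472269772600560 < 309485009821345068724781056? NO
  n = 2026: C(2026, 10) = 314029205130126398094885285; 314029205130126398094885285 < 309485009821345068724781056? NO
The largest n with C(n, 10) < 309485009821345068724781056 is n = 2023 (where E[X] = 77349964071444621328860179/77371252455336267181195264 ≈ 0.99972). Hence R_4(10) > 2023, i.e. R_4(10) ≥ 2024.

Largest n = 2023; hence R_4(10) > 2023.


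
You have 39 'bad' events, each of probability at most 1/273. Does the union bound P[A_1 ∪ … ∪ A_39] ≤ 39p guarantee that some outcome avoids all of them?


Union bound: P[∪_{i=1}^{39} A_i] ≤ Σ_i P[A_i] ≤ 39·p = 39·(1/273) = 1/7.
Numerically: 1/7 ≈ 0.1428571.
Is 1/7 < 1? YES.
Since P[∪ A_i] ≤ 1/7 < 1, the complement has P[∩ A_i^c] ≥ 1 − 1/7 = 6/7 > 0, so some outcome avoids every A_i.

39·p = 1/7 ≈ 0.1428571; existence CERTIFIED by the union bound.


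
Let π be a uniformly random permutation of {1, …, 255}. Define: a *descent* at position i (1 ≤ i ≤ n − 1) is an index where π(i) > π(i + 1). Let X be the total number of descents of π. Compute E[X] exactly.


Write X = Σ X_I over i = 1, …, 254, with X_I the indicator of one descent.
There are 254 indicators.
For each fixed i, the pair (π(i), π(i+1)) is a uniformly random ordered pair of distinct values from {1, …, 255}; by symmetry P[π(i) > π(i+1)] = 1/2.
By linearity: E[X] = 254 · (1/2) = (255 − 1) · (1/2) = 127 ≈ 127.000000.

E[X] = 127 = 127.000000.


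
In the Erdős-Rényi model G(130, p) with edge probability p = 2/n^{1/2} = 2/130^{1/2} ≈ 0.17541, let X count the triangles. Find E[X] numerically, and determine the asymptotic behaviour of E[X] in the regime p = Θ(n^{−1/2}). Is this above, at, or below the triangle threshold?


Number of potential triangles: C(130, 3) = 357760.
Each occurs with probability p³ ≈ (0.17541)³ ≈ 5.3972801e-03.
By linearity: E[X] = C(130, 3)·p³ ≈ 357760 · 5.3972801e-03 ≈ 1930.93094.
Since α = 1/2 < 1, p = c/n^{1/2} ≫ 1/n is above the triangle threshold p ~ 1/n. Asymptotically E[X] ~ (c³/6)·n^{3(1−α)} = (2³/6)·n^{1.5} → ∞; triangles are abundant w.h.p.

E[X] ≈ 1930.93094; in regime p = Θ(1/n^{1/2}) E[X] diverges (above the triangle threshold p ~ 1/n).


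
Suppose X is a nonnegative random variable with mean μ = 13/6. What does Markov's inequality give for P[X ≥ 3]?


μ = E[X] = 13/6, a = 3.
Markov: P[X ≥ 3] ≤ μ/a = (13/6)/3 = 13/18.
Numerically: ≈ 0.722.
(Since a = 3 > μ = 2.167, the bound 13/18 is < 1 and informative.)

P[X ≥ 3] ≤ 13/18 ≈ 0.722.


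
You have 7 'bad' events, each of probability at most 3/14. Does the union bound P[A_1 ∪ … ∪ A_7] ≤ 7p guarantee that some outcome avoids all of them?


Union bound: P[∪_{i=1}^{7} A_i] ≤ Σ_i P[A_i] ≤ 7·p = 7·(3/14) = 3/2.
Numerically: 3/2 ≈ 1.5000.
Is 3/2 < 1? NO.
Since the bound 3/2 is ≥ 1, the union bound is uninformative here; it does NOT by itself certify existence.

7·p = 3/2 ≈ 1.5000; existence NOT certified by the union bound.


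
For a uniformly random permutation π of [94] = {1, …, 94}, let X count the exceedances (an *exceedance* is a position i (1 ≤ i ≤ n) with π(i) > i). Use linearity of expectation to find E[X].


Write X = Σ_{i=1}^{94} X_i, where X_i = 1_{π(i) > i}.
For each fixed i, π(i) is uniform over {1, …, 94} (marginal of a uniform permutation), so P[π(i) > i] = (n − i)/n. Summing: Σ_{i=1}^{94} (n − i)/n = (0 + 1 + … + 93)/94 = 94(94 − 1)/(2·94) = (94 − 1)/2.
Hence E[X] = Σ_{i=1}^{94} (94 − i)/94 = 93/2 ≈ 46.500.

E[X] = 93/2 = 46.500.


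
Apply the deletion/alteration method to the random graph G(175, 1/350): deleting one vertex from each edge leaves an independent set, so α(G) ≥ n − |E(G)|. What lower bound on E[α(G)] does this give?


E[|E(G)|] = C(175, 2)·p = 15225 · (1/350) = 87/2.
E[α(G)] ≥ n − E[|E(G)|] = 175 − 87/2 = 263/2.
Numerically: ≈ 131.50000.
(This is only a lower bound; the true E[α(G)] may be larger.)

E[α(G)] ≥ 263/2 ≈ 131.50000.


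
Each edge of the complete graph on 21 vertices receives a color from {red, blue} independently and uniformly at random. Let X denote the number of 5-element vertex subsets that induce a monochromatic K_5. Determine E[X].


Let X = Σ_S X_S over the C(21, 5) = 20349 subsets S of size 5, where X_S = 1 if the K_5 on S is monochromatic.
For a fixed S, the K_5 on S has C(5, 2) = 10 edges. P[all 10 edges red] = (1/2)^10, and likewise for blue, so P[monochromatic] = 2·(1/2)^10 = 2^{1 − 10} = 1/512.
By linearity of expectation: E[X] = C(21, 5) · 2^{1 − 10} = 20349 · 1/512 = 20349/512.
Numerically: E[X] ≈ 39.7441.

E[X] = C(21,5)·2^(1−C(5,2)) = 20349/512 ≈ 39.7441.


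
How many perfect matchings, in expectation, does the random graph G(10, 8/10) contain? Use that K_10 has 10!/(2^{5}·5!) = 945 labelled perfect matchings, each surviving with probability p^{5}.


K_10 has 10!/(2^{5}·5!) = 945 labelled perfect matchings.
For each such perfect matching H, let X_H = 1 if all 5 edges of H are present in G. Then P[X_H = 1] = p^{5} = (4/5)^{5} = 1024/3125.
Summing the indicators: E[X] = Σ_H E[X_H] = 945 · p^{5} = 945 · 1024/3125 = 193536/625.
Numerically: E[X] ≈ 309.658.

E[X] = 945 · (4/5)^{5} = 193536/625 ≈ 309.658.


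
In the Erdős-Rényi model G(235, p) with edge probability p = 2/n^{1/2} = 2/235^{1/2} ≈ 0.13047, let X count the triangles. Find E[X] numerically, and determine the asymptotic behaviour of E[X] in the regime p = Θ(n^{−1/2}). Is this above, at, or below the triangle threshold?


Number of potential triangles: C(235, 3) = 2135445.
Each occurs with probability p³ ≈ (0.13047)³ ≈ 2.2206913e-03.
By linearity: E[X] = C(235, 3)·p³ ≈ 2135445 · 2.2206913e-03 ≈ 4742.16416.
Since α = 1/2 < 1, p = c/n^{1/2} ≫ 1/n is above the triangle threshold p ~ 1/n. Asymptotically E[X] ~ (c³/6)·n^{3(1−α)} = (2³/6)·n^{1.5} → ∞; triangles are abundant w.h.p.

E[X] ≈ 4742.16416; in regime p = Θ(1/n^{1/2}) E[X] diverges (above the triangle threshold p ~ 1/n).


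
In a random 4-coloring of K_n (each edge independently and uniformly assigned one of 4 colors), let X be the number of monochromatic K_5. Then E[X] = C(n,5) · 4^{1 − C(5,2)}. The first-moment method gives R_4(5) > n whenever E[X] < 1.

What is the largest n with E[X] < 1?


We need C(n, 5) · 4^{1 − 10} < 1, i.e. C(n, 5) < 4^{10 − 1} = 262144.
Check values of n near the boundary:
  n = 27: C(27, 5) = 80730; 80730 < 262144? YES
  n = 28: C(28, 5) = 98280; 98280 < 262144? YES
  n = 29: C(29, 5) = 118755; 118755 < 262144? YES
  n = 30: C(30, 5) = 142506; 142506 < 262144? YES
  n = 31: C(31, 5) = 169911; 169911 < 262144? YES
  n = 32: C(32, 5) = 201376; 201376 < 262144? YES
  n = 33: C(33, 5) = 237336; 237336 < 262144? YES
  n = 34: C(34, 5) = 278256; 278256 < 262144? NO
The largest n with C(n, 5) < 262144 is n = 33 (where E[X] = 29667/32768 ≈ 0.9053650). Hence R_4(5) > 33, i.e. R_4(5) ≥ 34.

Largest n = 33; hence R_4(5) > 33.


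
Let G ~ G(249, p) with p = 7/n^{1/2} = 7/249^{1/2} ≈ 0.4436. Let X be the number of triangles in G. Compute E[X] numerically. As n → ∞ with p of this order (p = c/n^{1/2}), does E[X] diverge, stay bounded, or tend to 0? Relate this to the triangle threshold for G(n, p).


Number of potential triangles: C(249, 3) = 2542124.
Each occurs with probability p³ ≈ (0.4436)³ ≈ 8.729615e-02.
By linearity: E[X] = C(249, 3)·p³ ≈ 2542124 · 8.729615e-02 ≈ 221917.6425.
Since α = 1/2 < 1, p = c/n^{1/2} ≫ 1/n is above the triangle threshold p ~ 1/n. Asymptotically E[X] ~ (c³/6)·n^{3(1−α)} = (7³/6)·n^{1.5} → ∞; triangles are abundant w.h.p.

E[X] ≈ 221917.6425; in regime p = Θ(1/n^{1/2}) E[X] diverges (above the triangle threshold p ~ 1/n).


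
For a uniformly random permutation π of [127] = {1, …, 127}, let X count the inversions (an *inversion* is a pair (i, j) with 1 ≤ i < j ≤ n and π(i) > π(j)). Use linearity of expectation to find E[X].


Write X = Σ X_I over the C(127, 2) = 8001 pairs i < j, with X_I the indicator of one inversion.
There are 8001 indicators.
For each fixed pair i < j, the values π(i) and π(j) are two distinct elements of {1, …, 127} in uniformly random order; by symmetry P[π(i) > π(j)] = 1/2.
By linearity: E[X] = 8001 · (1/2) = C(127, 2) · (1/2) = 8001/2 = 8001/2 ≈ 4000.50000.

E[X] = 8001/2 = 4000.50000.


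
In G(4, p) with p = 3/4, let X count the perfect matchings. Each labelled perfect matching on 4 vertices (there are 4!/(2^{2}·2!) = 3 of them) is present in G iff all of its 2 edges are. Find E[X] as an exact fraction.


K_4 has 4!/(2^{2}·2!) = 3 labelled perfect matchings.
For each such perfect matching H, let X_H = 1 if all 2 edges of H are present in G. Then P[X_H = 1] = p^{2} = (3/4)^{2} = 9/16.
By linearity of expectation: E[X] = Σ_H E[X_H] = 3 · p^{2} = 3 · 9/16 = 27/16.
Numerically: E[X] ≈ 1.6875.

E[X] = 3 · (3/4)^{2} = 27/16 ≈ 1.6875.


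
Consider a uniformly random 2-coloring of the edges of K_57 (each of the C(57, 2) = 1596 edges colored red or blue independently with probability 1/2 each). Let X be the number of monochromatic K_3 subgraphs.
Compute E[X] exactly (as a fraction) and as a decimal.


Let X = Σ_S X_S over the C(57, 3) = 29260 subsets S of size 3, where X_S = 1 if the K_3 on S is monochromatic.
For a fixed S, the K_3 on S has C(3, 2) = 3 edges. P[all 3 edges red] = (1/2)^3, and likewise for blue, so P[monochromatic] = 2·(1/2)^3 = 2^{1 − 3} = 1/4.
Summing: E[X] = C(57, 3) · 2^{1 − 3} = 29260 · 1/4 = 7315.
Numerically: E[X] ≈ 7315.00000.

E[X] = C(57,3)·2^(1−C(3,2)) = 7315 ≈ 7315.00000.


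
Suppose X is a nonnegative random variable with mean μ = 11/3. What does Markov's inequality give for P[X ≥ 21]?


μ = E[X] = 11/3, a = 21.
Markov: P[X ≥ 21] ≤ μ/a = (11/3)/21 = 11/63.
Numerically: ≈ 0.174603.
(Since a = 21 > μ = 3.666667, the bound 11/63 is < 1 and informative.)

P[X ≥ 21] ≤ 11/63 ≈ 0.174603.


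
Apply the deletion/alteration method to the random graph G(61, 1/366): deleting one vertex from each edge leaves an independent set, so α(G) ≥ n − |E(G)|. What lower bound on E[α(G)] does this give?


E[|E(G)|] = C(61, 2)·p = 1830 · (1/366) = 5.
E[α(G)] ≥ n − E[|E(G)|] = 61 − 5 = 56.
Numerically: ≈ 56.00000.
(This is only a lower bound; the true E[α(G)] may be larger.)

E[α(G)] ≥ 56 ≈ 56.00000.


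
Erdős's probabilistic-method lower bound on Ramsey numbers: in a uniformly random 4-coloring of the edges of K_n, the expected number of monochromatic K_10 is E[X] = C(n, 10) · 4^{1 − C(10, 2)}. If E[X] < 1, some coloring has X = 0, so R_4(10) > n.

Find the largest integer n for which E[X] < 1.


We need C(n, 10) · 4^{1 − 45} < 1, i.e. C(n, 10) < 4^{45 − 1} = 309485009821345068724781056.
Check values of n near the boundary:
  n = 2021: C(2021, 10) = 306347841644770462864800616; 306347841644770462864800616 < 309485009821345068724781056? YES
  n = 2022: C(2022, 10) = 307870445231474093395937796; 307870445231474093395937796 < 309485009821345068724781056? YES
  n = 2023: C(2023, 10) = 309399856285778485315440716; 309399856285778485315440716 < 309485009821345068724781056? YES
  n = 2024: C(2024, 10) = 310936101848269937576192656; 310936101848269937576192656 < 309485009821345068724781056? NO
The largest n with C(n, 10) < 309485009821345068724781056 is n = 2023 (where E[X] = 77349964071444621328860179/77371252455336267181195264 ≈ 1.000). Hence R_4(10) > 2023, i.e. R_4(10) ≥ 2024.

Largest n = 2023; hence R_4(10) > 2023.


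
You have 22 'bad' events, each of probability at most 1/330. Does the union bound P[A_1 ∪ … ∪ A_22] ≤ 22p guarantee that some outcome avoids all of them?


Union bound: P[∪_{i=1}^{22} A_i] ≤ Σ_i P[A_i] ≤ 22·p = 22·(1/330) = 1/15.
Numerically: 1/15 ≈ 0.0666667.
Is 1/15 < 1? YES.
Since P[∪ A_i] ≤ 1/15 < 1, the complement has P[∩ A_i^c] ≥ 1 − 1/15 = 14/15 > 0, so some outcome avoids every A_i.

22·p = 1/15 ≈ 0.0666667; existence CERTIFIED by the union bound.


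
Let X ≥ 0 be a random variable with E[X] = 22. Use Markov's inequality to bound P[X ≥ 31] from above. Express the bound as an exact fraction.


μ = E[X] = 22, a = 31.
Markov: P[X ≥ 31] ≤ μ/a = (22)/31 = 22/31.
Numerically: ≈ 0.710.
(Since a = 31 > μ = 22.000, the bound 22/31 is < 1 and informative.)

P[X ≥ 31] ≤ 22/31 ≈ 0.710.


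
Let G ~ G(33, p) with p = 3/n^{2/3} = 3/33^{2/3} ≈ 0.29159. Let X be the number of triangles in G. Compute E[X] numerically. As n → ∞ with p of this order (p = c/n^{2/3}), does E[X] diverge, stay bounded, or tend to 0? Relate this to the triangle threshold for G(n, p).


Number of potential triangles: C(33, 3) = 5456.
Each occurs with probability p³ ≈ (0.29159)³ ≈ 2.4793388e-02.
By linearity: E[X] = C(33, 3)·p³ ≈ 5456 · 2.4793388e-02 ≈ 135.27273.
Since α = 2/3 < 1, p = c/n^{2/3} ≫ 1/n is above the triangle threshold p ~ 1/n. Asymptotically E[X] ~ (c³/6)·n^{3(1−α)} = (3³/6)·n^{1} → ∞; triangles are abundant w.h.p.

E[X] ≈ 135.27273; in regime p = Θ(1/n^{2/3}) E[X] diverges (above the triangle threshold p ~ 1/n).


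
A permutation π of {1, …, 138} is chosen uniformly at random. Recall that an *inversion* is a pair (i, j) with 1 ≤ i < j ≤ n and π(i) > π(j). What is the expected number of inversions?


Write X = Σ X_I over the C(138, 2) = 9453 pairs i < j, with X_I the indicator of one inversion.
There are 9453 indicators.
For each fixed pair i < j, the values π(i) and π(j) are two distinct elements of {1, …, 138} in uniformly random order; by symmetry P[π(i) > π(j)] = 1/2.
By linearity: E[X] = 9453 · (1/2) = C(138, 2) · (1/2) = 9453/2 = 9453/2 ≈ 4726.50000.

E[X] = 9453/2 = 4726.50000.


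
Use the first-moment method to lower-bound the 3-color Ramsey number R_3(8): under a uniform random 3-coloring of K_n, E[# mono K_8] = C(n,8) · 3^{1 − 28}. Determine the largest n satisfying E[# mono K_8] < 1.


We need C(n, 8) · 3^{1 − 28} < 1, i.e. C(n, 8) < 3^{28 − 1} = 7625597484987.
Check values of n near the boundary:
  n = 151: C(151, 8) = 5551321138650; 5551321138650 < 7625597484987? YES
  n = 152: C(152, 8) = 5859727868575; 5859727868575 < 7625597484987? YES
  n = 153: C(153, 8) = 6183023199255; 6183023199255 < 7625597484987? YES
  n = 154: C(154, 8) = 6521818990995; 6521818990995 < 7625597484987? YES
  n = 155: C(155, 8) = 6876747915675; 6876747915675 < 7625597484987? YES
  n = 156: C(156, 8) = 7248464019225; 7248464019225 < 7625597484987? YES
  n = 157: C(157, 8) = 7637643295425; 7637643295425 < 7625597484987? NO
  n = 158: C(158, 8) = 8044984271181; 8044984271181 < 7625597484987? NO
  n = 159: C(159, 8) = 8471208603429; 8471208603429 < 7625597484987? NO
The largest n with C(n, 8) < 7625597484987 is n = 156 (where E[X] = 805384891025/847288609443 ≈ 0.9505437). Hence R_3(8) > 156, i.e. R_3(8) ≥ 157.

Largest n = 156; hence R_3(8) > 156.


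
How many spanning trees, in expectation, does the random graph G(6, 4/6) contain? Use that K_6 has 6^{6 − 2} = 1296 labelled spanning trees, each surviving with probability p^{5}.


K_6 has 6^{6 − 2} = 1296 labelled spanning trees.
For each such spanning tree H, let X_H = 1 if all 5 edges of H are present in G. Then P[X_H = 1] = p^{5} = (2/3)^{5} = 32/243.
By linearity: E[X] = Σ_H E[X_H] = 1296 · p^{5} = 1296 · 32/243 = 512/3.
Numerically: E[X] ≈ 170.67.

E[X] = 1296 · (2/3)^{5} = 512/3 ≈ 170.67.


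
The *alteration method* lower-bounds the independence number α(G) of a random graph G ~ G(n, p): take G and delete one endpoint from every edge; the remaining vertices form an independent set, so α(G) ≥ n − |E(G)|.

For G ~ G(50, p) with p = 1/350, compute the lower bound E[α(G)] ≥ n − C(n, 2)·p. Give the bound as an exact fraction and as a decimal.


E[|E(G)|] = C(50, 2)·p = 1225 · (1/350) = 7/2.
E[α(G)] ≥ n − E[|E(G)|] = 50 − 7/2 = 93/2.
Numerically: ≈ 46.5000.
(This is only a lower bound; the true E[α(G)] may be larger.)

E[α(G)] ≥ 93/2 ≈ 46.5000.


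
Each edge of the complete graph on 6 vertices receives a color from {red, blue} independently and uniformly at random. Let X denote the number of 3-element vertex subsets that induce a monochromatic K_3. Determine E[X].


Let X = Σ_S X_S over the C(6, 3) = 20 subsets S of size 3, where X_S = 1 if the K_3 on S is monochromatic.
For a fixed S, the K_3 on S has C(3, 2) = 3 edges. P[all 3 edges red] = (1/2)^3, and likewise for blue, so P[monochromatic] = 2·(1/2)^3 = 2^{1 − 3} = 1/4.
By linearity of expectation: E[X] = C(6, 3) · 2^{1 − 3} = 20 · 1/4 = 5.
Numerically: E[X] ≈ 5.000000.

E[X] = C(6,3)·2^(1−C(3,2)) = 5 ≈ 5.000000.


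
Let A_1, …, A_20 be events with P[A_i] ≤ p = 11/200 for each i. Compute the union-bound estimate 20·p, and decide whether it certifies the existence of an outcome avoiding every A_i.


Union bound: P[∪_{i=1}^{20} A_i] ≤ Σ_i P[A_i] ≤ 20·p = 20·(11/200) = 11/10.
Numerically: 11/10 ≈ 1.1000.
Is 11/10 < 1? NO.
Since the bound 11/10 is ≥ 1, the union bound is uninformative here; it does NOT by itself certify existence.

20·p = 11/10 ≈ 1.1000; existence NOT certified by the union bound.


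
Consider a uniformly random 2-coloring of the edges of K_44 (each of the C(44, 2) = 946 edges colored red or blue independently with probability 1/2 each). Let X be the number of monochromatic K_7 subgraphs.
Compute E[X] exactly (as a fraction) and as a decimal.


Let X = Σ_S X_S over the C(44, 7) = 38320568 subsets S of size 7, where X_S = 1 if the K_7 on S is monochromatic.
For a fixed S, the K_7 on S has C(7, 2) = 21 edges. P[all 21 edges red] = (1/2)^21, and likewise for blue, so P[monochromatic] = 2·(1/2)^21 = 2^{1 − 21} = 1/1048576.
By linearity of expectation: E[X] = C(44, 7) · 2^{1 − 21} = 38320568 · 1/1048576 = 4790071/131072.
Numerically: E[X] ≈ 36.545341.

E[X] = C(44,7)·2^(1−C(7,2)) = 4790071/131072 ≈ 36.545341.


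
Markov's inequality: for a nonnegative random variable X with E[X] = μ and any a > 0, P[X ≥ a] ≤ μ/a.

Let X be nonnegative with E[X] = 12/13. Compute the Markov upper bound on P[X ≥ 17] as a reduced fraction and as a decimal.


μ = E[X] = 12/13, a = 17.
Markov: P[X ≥ 17] ≤ μ/a = (12/13)/17 = 12/221.
Numerically: ≈ 0.054299.
(Since a = 17 > μ = 0.923077, the bound 12/221 is < 1 and informative.)

P[X ≥ 17] ≤ 12/221 ≈ 0.054299.


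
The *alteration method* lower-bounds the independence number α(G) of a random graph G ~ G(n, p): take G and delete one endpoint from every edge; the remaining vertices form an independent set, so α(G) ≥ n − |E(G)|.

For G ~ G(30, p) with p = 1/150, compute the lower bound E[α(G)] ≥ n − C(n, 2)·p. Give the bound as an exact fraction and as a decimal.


E[|E(G)|] = C(30, 2)·p = 435 · (1/150) = 29/10.
E[α(G)] ≥ n − E[|E(G)|] = 30 − 29/10 = 271/10.
Numerically: ≈ 27.100.
(This is only a lower bound; the true E[α(G)] may be larger.)

E[α(G)] ≥ 271/10 ≈ 27.100.


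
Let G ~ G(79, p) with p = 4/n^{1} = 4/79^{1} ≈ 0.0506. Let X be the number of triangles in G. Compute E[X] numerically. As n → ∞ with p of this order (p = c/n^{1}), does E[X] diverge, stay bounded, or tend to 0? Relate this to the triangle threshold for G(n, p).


Number of potential triangles: C(79, 3) = 79079.
Each occurs with probability p³ ≈ (0.0506)³ ≈ 1.29807e-04.
By linearity: E[X] = C(79, 3)·p³ ≈ 79079 · 1.29807e-04 ≈ 10.265.
Here α = 1, so p = 4/n is exactly at the triangle threshold p ~ 1/n. Asymptotically E[X] → c³/6 = 4³/6 = 32/3 ≈ 10.667, a bounded constant. In this regime the triangle count is asymptotically Poisson(c³/6).

E[X] ≈ 10.265; in regime p = Θ(1/n^{1}) E[X] stays bounded (at the triangle threshold p ~ 1/n).


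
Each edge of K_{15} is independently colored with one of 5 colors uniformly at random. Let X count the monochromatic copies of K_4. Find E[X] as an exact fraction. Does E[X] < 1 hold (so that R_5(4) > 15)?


E[X] = C(15, 4) · 5^{1 − 6} = 1365 · 5^{−5} = 1365/3125.
As a reduced fraction: E[X] = 273/625 ≈ 0.43680.
Is E[X] < 1? YES.
Since E[X] < 1, there exists a 5-coloring of K_{15} with no monochromatic K_4; hence R_5(4) > 15.

E[X] = 273/625 ≈ 0.43680; E[X] < 1, so R_5(4) > 15.


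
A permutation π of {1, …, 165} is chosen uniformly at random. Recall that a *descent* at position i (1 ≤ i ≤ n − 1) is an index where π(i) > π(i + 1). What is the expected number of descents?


Write X = Σ X_I over i = 1, …, 164, with X_I the indicator of one descent.
There are 164 indicators.
For each fixed i, the pair (π(i), π(i+1)) is a uniformly random ordered pair of distinct values from {1, …, 165}; by symmetry P[π(i) > π(i+1)] = 1/2.
By linearity: E[X] = 164 · (1/2) = (165 − 1) · (1/2) = 82 ≈ 82.000.

E[X] = 82 = 82.000.


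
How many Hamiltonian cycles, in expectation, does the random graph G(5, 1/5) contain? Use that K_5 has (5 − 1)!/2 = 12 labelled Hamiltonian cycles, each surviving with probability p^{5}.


K_5 has (5 − 1)!/2 = 12 labelled Hamiltonian cycles.
For each such Hamiltonian cycle H, let X_H = 1 if all 5 edges of H are present in G. Then P[X_H = 1] = p^{5} = (1/5)^{5} = 1/3125.
Summing the indicators: E[X] = Σ_H E[X_H] = 12 · p^{5} = 12 · 1/3125 = 12/3125.
Numerically: E[X] ≈ 0.00384.

E[X] = 12 · (1/5)^{5} = 12/3125 ≈ 0.00384.


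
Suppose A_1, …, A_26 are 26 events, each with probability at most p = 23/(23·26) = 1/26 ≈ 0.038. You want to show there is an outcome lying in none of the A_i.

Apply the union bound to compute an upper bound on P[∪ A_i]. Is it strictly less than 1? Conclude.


Union bound: P[∪_{i=1}^{26} A_i] ≤ Σ_i P[A_i] ≤ 26·p = 26·(1/26) = 1.
Numerically: 1 ≈ 1.000.
Is 1 < 1? NO.
Since the bound 1 is ≥ 1, the union bound is uninformative here; it does NOT by itself certify existence.

26·p = 1 ≈ 1.000; existence NOT certified by the union bound.


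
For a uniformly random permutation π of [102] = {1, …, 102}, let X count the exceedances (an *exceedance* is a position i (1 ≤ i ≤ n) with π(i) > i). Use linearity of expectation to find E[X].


Write X = Σ_{i=1}^{102} X_i, where X_i = 1_{π(i) > i}.
For each fixed i, π(i) is uniform over {1, …, 102} (marginal of a uniform permutation), so P[π(i) > i] = (n − i)/n. Summing: Σ_{i=1}^{102} (n − i)/n = (0 + 1 + … + 101)/102 = 102(102 − 1)/(2·102) = (102 − 1)/2.
Hence E[X] = Σ_{i=1}^{102} (102 − i)/102 = 101/2 ≈ 50.500.

E[X] = 101/2 = 50.500.


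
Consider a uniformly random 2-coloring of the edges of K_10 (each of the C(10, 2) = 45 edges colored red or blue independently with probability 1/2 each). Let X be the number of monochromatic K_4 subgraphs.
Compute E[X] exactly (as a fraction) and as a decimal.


Let X = Σ_S X_S over the C(10, 4) = 210 subsets S of size 4, where X_S = 1 if the K_4 on S is monochromatic.
For a fixed S, the K_4 on S has C(4, 2) = 6 edges. P[all 6 edges red] = (1/2)^6, and likewise for blue, so P[monochromatic] = 2·(1/2)^6 = 2^{1 − 6} = 1/32.
Summing: E[X] = C(10, 4) · 2^{1 − 6} = 210 · 1/32 = 105/16.
Numerically: E[X] ≈ 6.5625.

E[X] = C(10,4)·2^(1−C(4,2)) = 105/16 ≈ 6.5625.


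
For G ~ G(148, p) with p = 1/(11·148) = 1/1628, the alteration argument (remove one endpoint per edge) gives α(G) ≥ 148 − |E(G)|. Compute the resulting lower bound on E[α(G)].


E[|E(G)|] = C(148, 2)·p = 10878 · (1/1628) = 147/22.
E[α(G)] ≥ n − E[|E(G)|] = 148 − 147/22 = 3109/22.
Numerically: ≈ 141.318.
(This is only a lower bound; the true E[α(G)] may be larger.)

E[α(G)] ≥ 3109/22 ≈ 141.318.


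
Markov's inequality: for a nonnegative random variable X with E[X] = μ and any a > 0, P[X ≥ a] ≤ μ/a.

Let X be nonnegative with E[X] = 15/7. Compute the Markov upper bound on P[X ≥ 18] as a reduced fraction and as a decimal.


μ = E[X] = 15/7, a = 18.
Markov: P[X ≥ 18] ≤ μ/a = (15/7)/18 = 5/42.
Numerically: ≈ 0.1190.
(Since a = 18 > μ = 2.1429, the bound 5/42 is < 1 and informative.)

P[X ≥ 18] ≤ 5/42 ≈ 0.1190.


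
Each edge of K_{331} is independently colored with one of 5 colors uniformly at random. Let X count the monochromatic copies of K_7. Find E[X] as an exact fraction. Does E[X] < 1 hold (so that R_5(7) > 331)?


E[X] = C(331, 7) · 5^{1 − 21} = 81027017349850 · 5^{−20} = 81027017349850/95367431640625.
As a reduced fraction: E[X] = 3241080693994/3814697265625 ≈ 0.8496299.
Is E[X] < 1? YES.
Since E[X] < 1, there exists a 5-coloring of K_{331} with no monochromatic K_7; hence R_5(7) > 331.

E[X] = 3241080693994/3814697265625 ≈ 0.8496299; E[X] < 1, so R_5(7) > 331.


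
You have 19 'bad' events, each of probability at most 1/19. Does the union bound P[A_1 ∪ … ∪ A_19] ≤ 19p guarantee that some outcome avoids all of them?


Union bound: P[∪_{i=1}^{19} A_i] ≤ Σ_i P[A_i] ≤ 19·p = 19·(1/19) = 1.
Numerically: 1 ≈ 1.00000.
Is 1 < 1? NO.
Since the bound 1 is ≥ 1, the union bound is uninformative here; it does NOT by itself certify existence.

19·p = 1 ≈ 1.00000; existence NOT certified by the union bound.


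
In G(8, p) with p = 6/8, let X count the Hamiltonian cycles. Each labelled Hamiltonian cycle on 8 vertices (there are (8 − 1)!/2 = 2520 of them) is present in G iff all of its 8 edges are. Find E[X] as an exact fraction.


K_8 has (8 − 1)!/2 = 2520 labelled Hamiltonian cycles.
For each such Hamiltonian cycle H, let X_H = 1 if all 8 edges of H are present in G. Then P[X_H = 1] = p^{8} = (3/4)^{8} = 6561/65536.
By linearity of expectation: E[X] = Σ_H E[X_H] = 2520 · p^{8} = 2520 · 6561/65536 = 2066715/8192.
Numerically: E[X] ≈ 252.285.

E[X] = 2520 · (3/4)^{8} = 2066715/8192 ≈ 252.285.


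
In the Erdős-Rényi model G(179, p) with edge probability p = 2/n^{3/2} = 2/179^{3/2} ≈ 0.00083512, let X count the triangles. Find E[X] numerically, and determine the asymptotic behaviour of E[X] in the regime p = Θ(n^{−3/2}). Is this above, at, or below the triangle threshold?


Number of potential triangles: C(179, 3) = 939929.
Each occurs with probability p³ ≈ (0.00083512)³ ≈ 5.8244021e-10.
By linearity: E[X] = C(179, 3)·p³ ≈ 939929 · 5.8244021e-10 ≈ 0.00055.
Since α = 3/2 > 1, p = c/n^{3/2} = o(1/n) is below the triangle threshold p ~ 1/n. Asymptotically E[X] ~ (c³/6)·n^{3(1−α)} = (2³/6)·n^{-1.5} → 0, so by Markov's inequality G has no triangles w.h.p.

E[X] ≈ 0.00055; in regime p = Θ(1/n^{3/2}) E[X] tends to 0 (below the triangle threshold p ~ 1/n).


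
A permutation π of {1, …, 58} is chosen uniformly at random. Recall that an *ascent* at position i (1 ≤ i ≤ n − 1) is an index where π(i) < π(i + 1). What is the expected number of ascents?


Write X = Σ X_I over i = 1, …, 57, with X_I the indicator of one ascent.
There are 57 indicators.
For each fixed i, the pair (π(i), π(i+1)) is a uniformly random ordered pair of distinct values from {1, …, 58}; by symmetry P[π(i) < π(i+1)] = 1/2.
By linearity: E[X] = 57 · (1/2) = (58 − 1) · (1/2) = 57/2 ≈ 28.500.

E[X] = 57/2 = 28.500.


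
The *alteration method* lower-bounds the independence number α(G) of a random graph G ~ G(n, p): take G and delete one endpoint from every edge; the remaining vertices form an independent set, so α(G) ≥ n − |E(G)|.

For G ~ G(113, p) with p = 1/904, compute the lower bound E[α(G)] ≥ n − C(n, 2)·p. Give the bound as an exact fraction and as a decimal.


E[|E(G)|] = C(113, 2)·p = 6328 · (1/904) = 7.
E[α(G)] ≥ n − E[|E(G)|] = 113 − 7 = 106.
Numerically: ≈ 106.000000.
(This is only a lower bound; the true E[α(G)] may be larger.)

E[α(G)] ≥ 106 ≈ 106.000000.


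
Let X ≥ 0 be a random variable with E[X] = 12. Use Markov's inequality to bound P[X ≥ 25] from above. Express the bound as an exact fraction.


μ = E[X] = 12, a = 25.
Markov: P[X ≥ 25] ≤ μ/a = (12)/25 = 12/25.
Numerically: ≈ 0.48000.
(Since a = 25 > μ = 12.00000, the bound 12/25 is < 1 and informative.)

P[X ≥ 25] ≤ 12/25 ≈ 0.48000.


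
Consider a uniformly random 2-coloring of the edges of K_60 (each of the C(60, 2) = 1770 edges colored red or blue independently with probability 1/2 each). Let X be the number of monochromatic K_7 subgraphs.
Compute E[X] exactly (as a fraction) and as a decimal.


Let X = Σ_S X_S over the C(60, 7) = 386206920 subsets S of size 7, where X_S = 1 if the K_7 on S is monochromatic.
For a fixed S, the K_7 on S has C(7, 2) = 21 edges. P[all 21 edges red] = (1/2)^21, and likewise for blue, so P[monochromatic] = 2·(1/2)^21 = 2^{1 − 21} = 1/1048576.
By linearity: E[X] = C(60, 7) · 2^{1 − 21} = 386206920 · 1/1048576 = 48275865/131072.
Numerically: E[X] ≈ 368.316.

E[X] = C(60,7)·2^(1−C(7,2)) = 48275865/131072 ≈ 368.316.


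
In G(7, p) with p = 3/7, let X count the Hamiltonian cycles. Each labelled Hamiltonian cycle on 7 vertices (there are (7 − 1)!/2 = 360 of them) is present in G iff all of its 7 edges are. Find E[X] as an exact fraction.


K_7 has (7 − 1)!/2 = 360 labelled Hamiltonian cycles.
For each such Hamiltonian cycle H, let X_H = 1 if all 7 edges of H are present in G. Then P[X_H = 1] = p^{7} = (3/7)^{7} = 2187/823543.
Summing the indicators: E[X] = Σ_H E[X_H] = 360 · p^{7} = 360 · 2187/823543 = 787320/823543.
Numerically: E[X] ≈ 0.956016.

E[X] = 360 · (3/7)^{7} = 787320/823543 ≈ 0.956016.


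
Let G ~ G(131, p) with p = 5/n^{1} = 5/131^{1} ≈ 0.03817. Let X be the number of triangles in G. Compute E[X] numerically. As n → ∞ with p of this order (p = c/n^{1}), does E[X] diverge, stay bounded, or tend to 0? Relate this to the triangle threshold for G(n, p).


Number of potential triangles: C(131, 3) = 366145.
Each occurs with probability p³ ≈ (0.03817)³ ≈ 5.560273e-05.
By linearity: E[X] = C(131, 3)·p³ ≈ 366145 · 5.560273e-05 ≈ 20.3587.
Here α = 1, so p = 5/n is exactly at the triangle threshold p ~ 1/n. Asymptotically E[X] → c³/6 = 5³/6 = 125/6 ≈ 20.8333, a bounded constant. In this regime the triangle count is asymptotically Poisson(c³/6).

E[X] ≈ 20.3587; in regime p = Θ(1/n^{1}) E[X] stays bounded (at the triangle threshold p ~ 1/n).


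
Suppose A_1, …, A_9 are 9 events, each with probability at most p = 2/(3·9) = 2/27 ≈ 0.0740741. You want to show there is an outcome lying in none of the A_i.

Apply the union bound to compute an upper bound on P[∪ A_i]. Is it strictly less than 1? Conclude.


Union bound: P[∪_{i=1}^{9} A_i] ≤ Σ_i P[A_i] ≤ 9·p = 9·(2/27) = 2/3.
Numerically: 2/3 ≈ 0.6666667.
Is 2/3 < 1? YES.
Since P[∪ A_i] ≤ 2/3 < 1, the complement has P[∩ A_i^c] ≥ 1 − 2/3 = 1/3 > 0, so some outcome avoids every A_i.

9·p = 2/3 ≈ 0.6666667; existence CERTIFIED by the union bound.
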